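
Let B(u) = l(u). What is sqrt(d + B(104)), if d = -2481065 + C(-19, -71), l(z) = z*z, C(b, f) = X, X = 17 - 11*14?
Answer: I*sqrt(2470386) ≈ 1571.7*I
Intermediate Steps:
X = -137 (X = 17 - 154 = -137)
C(b, f) = -137
l(z) = z**2
B(u) = u**2
d = -2481202 (d = -2481065 - 137 = -2481202)
sqrt(d + B(104)) = sqrt(-2481202 + 104**2) = sqrt(-2481202 + 10816) = sqrt(-2470386) = I*sqrt(2470386)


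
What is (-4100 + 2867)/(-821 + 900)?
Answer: -1233/79 ≈ -15.608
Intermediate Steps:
(-4100 + 2867)/(-821 + 900) = -1233/79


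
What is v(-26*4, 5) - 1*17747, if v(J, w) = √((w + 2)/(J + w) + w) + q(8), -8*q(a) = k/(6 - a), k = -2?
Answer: -141977/8 + 2*√1342/33 ≈ -17745.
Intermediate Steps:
q(a) = 1/(4*(6 - a)) (q(a) = -(-1)/(4*(6 - a)) = 1/(4*(6 - a)))
v(J, w) = -⅛ + √(w + (2 + w)/(J + w)) (v(J, w) = √((w + 2)/(J + w) + w) - 1/(-24 + 4*8) = √((2 + w)/(J + w) + w) - 1/(-24 + 32) = √((2 + w)/(J + w) + w) - 1/8 = √(w + (2 + w)/(J + w)) - 1*⅛ = √(w + (2 + w)/(J + w)) - ⅛ = -⅛ + √(w + (2 + w)/(J + w)))
v(-26*4, 5) - 1*17747 = (-⅛ + √((2 + 5 + 5*(-26*4 + 5))/(-26*4 + 5))) - 1*17747 = (-⅛ + √((2 + 5 + 5*(-104 + 5))/(-104 + 5))) - 17747 = (-⅛ + √((2 + 5 + 5*(-99))/(-99))) - 17747 = (-⅛ + √(-(2 + 5 - 495)/99)) - 17747 = (-⅛ + √(-1/99*(-488))) - 17747 = (-⅛ + √(488/99)) - 17747 = (-⅛ + 2*√1342/33) - 17747 = -141977/8 + 2*√1342/33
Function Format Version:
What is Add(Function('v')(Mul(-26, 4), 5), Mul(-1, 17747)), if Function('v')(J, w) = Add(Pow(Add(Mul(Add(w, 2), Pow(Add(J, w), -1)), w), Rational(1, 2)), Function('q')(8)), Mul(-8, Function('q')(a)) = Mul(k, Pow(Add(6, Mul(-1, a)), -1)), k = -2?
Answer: Add(Rational(-141977, 8), Mul(Rational(2, 33), Pow(1342, Rational(1, 2)))) ≈ -17745.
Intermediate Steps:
Function('q')(a) = Mul(Rational(1, 4), Pow(Add(6, Mul(-1, a)), -1)) (Function('q')(a) = Mul(Rational(-1, 8), Mul(-2, Pow(Add(6, Mul(-1, a)), -1))) = Mul(Rational(1, 4), Pow(Add(6, Mul(-1, a)), -1)))
Function('v')(J, w) = Add(Rational(-1, 8), Pow(Add(w, Mul(Pow(Add(J, w), -1), Add(2, w))), Rational(1, 2))) (Function('v')(J, w) = Add(Pow(Add(Mul(Add(w, 2), Pow(Add(J, w), -1)), w), Rational(1, 2)), Mul(-1, Pow(Add(-24, Mul(4, 8)), -1))) = Add(Pow(Add(Mul(Add(2, w), Pow(Add(J, w), -1)), w), Rational(1, 2)), Mul(-1, Pow(Add(-24, 32), -1))) = Add(Pow(Add(Mul(Pow(Add(J, w), -1), Add(2, w)), w), Rational(1, 2)), Mul(-1, Pow(8, -1))) = Add(Pow(Add(w, Mul(Pow(Add(J, w), -1), Add(2, w))), Rational(1, 2)), Mul(-1, Rational(1, 8))) = Add(Pow(Add(w, Mul(Pow(Add(J, w), -1), Add(2, w))), Rational(1, 2)), Rational(-1, 8)) = Add(Rational(-1, 8), Pow(Add(w, Mul(Pow(Add(J, w), -1), Add(2, w))), Rational(1, 2))))
Add(Function('v')(Mul(-26, 4), 5), Mul(-1, 17747)) = Add(Add(Rational(-1, 8), Pow(Mul(Pow(Add(Mul(-26, 4), 5), -1), Add(2, 5, Mul(5, Add(Mul(-26, 4), 5)))), Rational(1, 2))), Mul(-1, 17747)) = Add(Add(Rational(-1, 8), Pow(Mul(Pow(Add(-104, 5), -1), Add(2, 5, Mul(5, Add(-104, 5)))), Rational(1, 2))), -17747) = Add(Add(Rational(-1, 8), Pow(Mul(Pow(-99, -1), Add(2, 5, Mul(5, -99))), Rational(1, 2))), -17747) = Add(Add(Rational(-1, 8), Pow(Mul(Rational(-1, 99), Add(2, 5, -495)), Rational(1, 2))), -17747) = Add(Add(Rational(-1, 8), Pow(Mul(Rational(-1, 99), -488), Rational(1, 2))), -17747) = Add(Add(Rational(-1, 8), Pow(Rational(488, 99), Rational(1, 2))), -17747) = Add(Add(Rational(-1, 8), Mul(Rational(2, 33), Pow(1342, Rational(1, 2)))), -17747) = Add(Rational(-141977, 8), Mul(Rational(2, 33), Pow(1342, Rational(1, 2))))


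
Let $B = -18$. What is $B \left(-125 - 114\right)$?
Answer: $4302$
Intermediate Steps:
$B \left(-125 - 114\right) = - 18 \left(-125 - 114\right) = \left(-18\right) \left(-239\right) = 4302$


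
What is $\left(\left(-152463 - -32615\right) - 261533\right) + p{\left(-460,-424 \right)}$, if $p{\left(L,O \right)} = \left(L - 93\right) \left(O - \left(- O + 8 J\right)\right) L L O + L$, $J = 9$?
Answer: $-45645133565841$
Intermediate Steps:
$p{\left(L,O \right)} = L + O L^{2} \left(-93 + L\right) \left(-72 + 2 O\right)$ ($p{\left(L,O \right)} = \left(L - 93\right) \left(O + \left(O - 72\right)\right) L L O + L = \left(-93 + L\right) \left(O + \left(O - 72\right)\right) L L O + L = \left(-93 + L\right) \left(O + \left(-72 + O\right)\right) L L O + L = \left(-93 + L\right) \left(-72 + 2 O\right) L L O + L = L \left(-93 + L\right) \left(-72 + 2 O\right) L O + L = L^{2} \left(-93 + L\right) \left(-72 + 2 O\right) O + L = O L^{2} \left(-93 + L\right) \left(-72 + 2 O\right) + L = L + O L^{2} \left(-93 + L\right) \left(-72 + 2 O\right)$)
$\left(\left(-152463 - -32615\right) - 261533\right) + p{\left(-460,-424 \right)} = \left(\left(-152463 - -32615\right) - 261533\right) - 460 \left(1 - - 85560 \left(-424\right)^{2} - - 30528 \left(-460\right)^{2} + 2 \left(-460\right)^{2} \left(-424\right)^{2} + 6696 \left(-460\right) \left(-424\right)\right) = \left(\left(-152463 + 32615\right) - 261533\right) - 460 \left(1 - \left(-85560\right) 179776 - \left(-30528\right) 211600 + 2 \cdot 211600 \cdot 179776 + 1305987840\right) = \left(-119848 - 261533\right) - 460 \left(1 + 15381634560 + 6459724800 + 76081203200 + 1305987840\right) = -381381 - 45645133184460 = -45645133565841$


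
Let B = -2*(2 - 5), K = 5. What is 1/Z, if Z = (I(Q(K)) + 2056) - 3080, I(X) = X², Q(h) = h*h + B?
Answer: -1/63 ≈ -0.015873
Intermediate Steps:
B = 6 (B = -2*(-3) = 6)
Q(h) = 6 + h² (Q(h) = h*h + 6 = h² + 6 = 6 + h²)
Z = -63 (Z = ((6 + 5²)² + 2056) - 3080 = ((6 + 25)² + 2056) - 3080 = (31² + 2056) - 3080 = (961 + 2056) - 3080 = 3017 - 3080 = -63)
1/Z = 1/(-63) = -1/63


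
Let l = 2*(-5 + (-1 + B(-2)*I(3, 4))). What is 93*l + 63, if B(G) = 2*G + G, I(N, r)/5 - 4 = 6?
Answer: -56853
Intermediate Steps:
I(N, r) = 50 (I(N, r) = 20 + 5*6 = 20 + 30 = 50)
B(G) = 3*G
l = -612 (l = 2*(-5 + (-1 + (3*(-2))*50)) = 2*(-5 + (-1 - 6*50)) = 2*(-5 + (-1 - 300)) = 2*(-5 - 301) = 2*(-306) = -612)
93*l + 63 = 93*(-612) + 63 = -56916 + 63 = -56853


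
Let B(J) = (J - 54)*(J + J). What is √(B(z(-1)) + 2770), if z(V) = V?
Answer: 24*√5 ≈ 53.666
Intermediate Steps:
B(J) = 2*J*(-54 + J) (B(J) = (-54 + J)*(2*J) = 2*J*(-54 + J))
√(B(z(-1)) + 2770) = √(2*(-1)*(-54 - 1) + 2770) = √(2*(-1)*(-55) + 2770) = √(110 + 2770) = √2880 = 24*√5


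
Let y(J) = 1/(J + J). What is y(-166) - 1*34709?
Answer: -11523389/332 ≈ -34709.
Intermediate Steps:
y(J) = 1/(2*J)
y(-166) - 1*34709 = (1/2)/(-166) - 1*34709 = (1/2)*(-1/166) - 34709 = -1/332 - 34709 = -11523389/332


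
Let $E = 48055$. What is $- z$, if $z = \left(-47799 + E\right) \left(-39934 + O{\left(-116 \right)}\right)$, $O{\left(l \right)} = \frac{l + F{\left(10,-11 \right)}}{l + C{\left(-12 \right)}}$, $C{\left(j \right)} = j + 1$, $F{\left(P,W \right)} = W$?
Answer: $10222848$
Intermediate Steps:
$C{\left(j \right)} = 1 + j$
$O{\left(l \right)} = 1$ ($O{\left(l \right)} = \frac{l - 11}{l + \left(1 - 12\right)} = \frac{-11 + l}{l - 11} = \frac{-11 + l}{-11 + l} = 1$)
$z = -10222848$ ($z = \left(-47799 + 48055\right) \left(-39934 + 1\right) = 256 \left(-39933\right) = -10222848$)
$- z = \left(-1\right) \left(-10222848\right) = 10222848$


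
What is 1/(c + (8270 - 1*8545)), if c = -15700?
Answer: -1/15975 ≈ -6.2598e-5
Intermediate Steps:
1/(c + (8270 - 1*8545)) = 1/(-15700 + (8270 - 1*8545)) = 1/(-15700 + (8270 - 8545)) = 1/(-15700 - 275) = 1/(-15975) = -1/15975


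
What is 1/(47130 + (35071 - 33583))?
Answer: 1/48618 ≈ 2.0569e-5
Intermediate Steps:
1/(47130 + (35071 - 33583)) = 1/(47130 + 1488) = 1/48618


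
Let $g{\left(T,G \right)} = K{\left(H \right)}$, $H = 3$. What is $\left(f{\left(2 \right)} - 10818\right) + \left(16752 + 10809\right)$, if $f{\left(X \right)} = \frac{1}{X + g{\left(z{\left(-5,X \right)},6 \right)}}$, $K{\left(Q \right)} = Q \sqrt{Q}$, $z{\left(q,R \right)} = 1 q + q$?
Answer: $\frac{385087}{23} + \frac{3 \sqrt{3}}{23} \approx 16743.0$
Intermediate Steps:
$z{\left(q,R \right)} = 2 q$ ($z{\left(q,R \right)} = q + q = 2 q$)
$K{\left(Q \right)} = Q^{\frac{3}{2}}$
$g{\left(T,G \right)} = 3 \sqrt{3}$ ($g{\left(T,G \right)} = 3^{\frac{3}{2}} = 3 \sqrt{3}$)
$f{\left(X \right)} = \frac{1}{X + 3 \sqrt{3}}$
$\left(f{\left(2 \right)} - 10818\right) + \left(16752 + 10809\right) = \left(\frac{1}{2 + 3 \sqrt{3}} - 10818\right) + \left(16752 + 10809\right) = \left(-10818 + \frac{1}{2 + 3 \sqrt{3}}\right) + 27561 = 16743 + \frac{1}{2 + 3 \sqrt{3}}$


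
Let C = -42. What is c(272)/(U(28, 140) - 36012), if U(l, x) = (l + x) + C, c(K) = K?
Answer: -136/17943 ≈ -0.0075796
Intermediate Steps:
U(l, x) = -42 + l + x (U(l, x) = (l + x) - 42 = -42 + l + x)
c(272)/(U(28, 140) - 36012) = 272/((-42 + 28 + 140) - 36012) = 272/(126 - 36012) = 272/(-35886) = 272*(-1/35886) = -136/17943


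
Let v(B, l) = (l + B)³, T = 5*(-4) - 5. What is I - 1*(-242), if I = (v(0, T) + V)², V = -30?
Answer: 245079267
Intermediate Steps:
T = -25 (T = -20 - 5 = -25)
v(B, l) = (B + l)³
I = 245079025 (I = ((0 - 25)³ - 30)² = ((-25)³ - 30)² = (-15625 - 30)² = (-15655)² = 245079025)
I - 1*(-242) = 245079025 - 1*(-242) = 245079025 + 242 = 245079267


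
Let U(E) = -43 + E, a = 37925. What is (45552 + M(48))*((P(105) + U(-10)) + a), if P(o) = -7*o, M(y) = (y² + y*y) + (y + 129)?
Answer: 1869365169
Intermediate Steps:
M(y) = 129 + y + 2*y² (M(y) = (y² + y²) + (129 + y) = 2*y² + (129 + y) = 129 + y + 2*y²)
(45552 + M(48))*((P(105) + U(-10)) + a) = (45552 + (129 + 48 + 2*48²))*((-7*105 + (-43 - 10)) + 37925) = (45552 + (129 + 48 + 2*2304))*((-735 - 53) + 37925) = (45552 + (129 + 48 + 4608))*(-788 + 37925) = (45552 + 4785)*37137 = 50337*37137 = 1869365169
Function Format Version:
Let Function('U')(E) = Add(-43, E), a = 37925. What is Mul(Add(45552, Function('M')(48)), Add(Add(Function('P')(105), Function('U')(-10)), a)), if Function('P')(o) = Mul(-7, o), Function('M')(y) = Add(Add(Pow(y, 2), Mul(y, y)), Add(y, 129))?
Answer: 1869365169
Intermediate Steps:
Function('M')(y) = Add(129, y, Mul(2, Pow(y, 2))) (Function('M')(y) = Add(Add(Pow(y, 2), Pow(y, 2)), Add(129, y)) = Add(Mul(2, Pow(y, 2)), Add(129, y)) = Add(129, y, Mul(2, Pow(y, 2))))
Mul(Add(45552, Function('M')(48)), Add(Add(Function('P')(105), Function('U')(-10)), a)) = Mul(Add(45552, Add(129, 48, Mul(2, Pow(48, 2)))), Add(Add(Mul(-7, 105), Add(-43, -10)), 37925)) = Mul(Add(45552, Add(129, 48, Mul(2, 2304))), Add(Add(-735, -53), 37925)) = Mul(Add(45552, Add(129, 48, 4608)), Add(-788, 37925)) = Mul(Add(45552, 4785), 37137) = Mul(50337, 37137) = 1869365169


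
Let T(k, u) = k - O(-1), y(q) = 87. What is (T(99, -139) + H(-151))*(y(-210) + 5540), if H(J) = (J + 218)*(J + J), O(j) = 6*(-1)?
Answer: -113265883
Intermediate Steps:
O(j) = -6
H(J) = 2*J*(218 + J) (H(J) = (218 + J)*(2*J) = 2*J*(218 + J))
T(k, u) = 6 + k (T(k, u) = k - 1*(-6) = k + 6 = 6 + k)
(T(99, -139) + H(-151))*(y(-210) + 5540) = ((6 + 99) + 2*(-151)*(218 - 151))*(87 + 5540) = (105 + 2*(-151)*67)*5627 = (105 - 20234)*5627 = -20129*5627 = -113265883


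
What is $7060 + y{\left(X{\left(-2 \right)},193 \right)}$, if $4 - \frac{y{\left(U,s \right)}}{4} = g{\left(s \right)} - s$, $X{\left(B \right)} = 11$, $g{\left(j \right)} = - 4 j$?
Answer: $10936$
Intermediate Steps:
$y{\left(U,s \right)} = 16 + 20 s$ ($y{\left(U,s \right)} = 16 - 4 \left(- 4 s - s\right) = 16 - 4 \left(- 5 s\right) = 16 + 20 s$)
$7060 + y{\left(X{\left(-2 \right)},193 \right)} = 7060 + \left(16 + 20 \cdot 193\right) = 7060 + \left(16 + 3860\right) = 7060 + 3876 = 10936$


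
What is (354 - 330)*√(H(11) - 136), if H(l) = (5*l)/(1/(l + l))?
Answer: 24*√1074 ≈ 786.53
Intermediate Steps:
H(l) = 10*l² (H(l) = (5*l)/(1/(2*l)) = (5*l)/((1/(2*l))) = (5*l)*(2*l) = 10*l²)
(354 - 330)*√(H(11) - 136) = (354 - 330)*√(10*11² - 136) = 24*√(10*121 - 136) = 24*√(1210 - 136) = 24*√1074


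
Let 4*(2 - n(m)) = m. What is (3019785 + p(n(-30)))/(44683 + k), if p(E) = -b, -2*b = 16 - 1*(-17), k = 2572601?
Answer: 2013201/1744856 ≈ 1.1538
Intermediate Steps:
b = -33/2 (b = -(16 - 1*(-17))/2 = -(16 + 17)/2 = -½*33 = -33/2 ≈ -16.500)
n(m) = 2 - m/4
p(E) = 33/2 (p(E) = -1*(-33/2) = 33/2)
(3019785 + p(n(-30)))/(44683 + k) = (3019785 + 33/2)/(44683 + 2572601) = (6039603/2)/2617284 = (6039603/2)*(1/2617284) = 2013201/1744856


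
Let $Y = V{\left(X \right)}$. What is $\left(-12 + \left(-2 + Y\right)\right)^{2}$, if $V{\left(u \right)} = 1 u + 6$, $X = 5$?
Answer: $9$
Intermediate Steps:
$V{\left(u \right)} = 6 + u$ ($V{\left(u \right)} = u + 6 = 6 + u$)
$Y = 11$ ($Y = 6 + 5 = 11$)
$\left(-12 + \left(-2 + Y\right)\right)^{2} = \left(-12 + \left(-2 + 11\right)\right)^{2} = \left(-12 + 9\right)^{2} = \left(-3\right)^{2} = 9$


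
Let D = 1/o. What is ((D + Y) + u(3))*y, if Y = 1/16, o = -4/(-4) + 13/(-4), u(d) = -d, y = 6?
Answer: -487/24 ≈ -20.292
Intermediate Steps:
o = -9/4 (o = -4*(-¼) + 13*(-¼) = 1 - 13/4 = -9/4 ≈ -2.2500)
Y = 1/16 ≈ 0.062500
D = -4/9 (D = 1/(-9/4) = -4/9 ≈ -0.44444)
((D + Y) + u(3))*y = ((-4/9 + 1/16) - 1*3)*6 = (-55/144 - 3)*6 = -487/144*6 = -487/24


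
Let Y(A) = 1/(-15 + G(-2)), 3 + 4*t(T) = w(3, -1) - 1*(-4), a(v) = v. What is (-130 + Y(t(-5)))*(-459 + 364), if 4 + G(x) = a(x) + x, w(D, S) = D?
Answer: 284145/23 ≈ 12354.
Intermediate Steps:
G(x) = -4 + 2*x (G(x) = -4 + (x + x) = -4 + 2*x)
t(T) = 1 (t(T) = -¾ + (3 - 1*(-4))/4 = -¾ + (3 + 4)/4 = -¾ + (¼)*7 = -¾ + 7/4 = 1)
Y(A) = -1/23 (Y(A) = 1/(-15 + (-4 + 2*(-2))) = 1/(-15 + (-4 - 4)) = 1/(-15 - 8) = 1/(-23) = -1/23)
(-130 + Y(t(-5)))*(-459 + 364) = (-130 - 1/23)*(-459 + 364) = -2991/23*(-95) = 284145/23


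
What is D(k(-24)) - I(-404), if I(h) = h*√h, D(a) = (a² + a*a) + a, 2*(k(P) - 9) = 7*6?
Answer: 1830 + 808*I*√101 ≈ 1830.0 + 8120.3*I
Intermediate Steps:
k(P) = 30 (k(P) = 9 + (7*6)/2 = 9 + (½)*42 = 9 + 21 = 30)
D(a) = a + 2*a² (D(a) = (a² + a²) + a = 2*a² + a = a + 2*a²)
I(h) = h^(3/2)
D(k(-24)) - I(-404) = 30*(1 + 2*30) - (-404)^(3/2) = 30*(1 + 60) - (-808)*I*√101 = 30*61 + 808*I*√101 = 1830 + 808*I*√101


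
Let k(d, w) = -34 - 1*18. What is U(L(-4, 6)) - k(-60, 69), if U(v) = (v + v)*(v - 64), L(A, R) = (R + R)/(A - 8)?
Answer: 182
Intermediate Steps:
L(A, R) = 2*R/(-8 + A) (L(A, R) = (2*R)/(-8 + A) = 2*R/(-8 + A))
k(d, w) = -52 (k(d, w) = -34 - 18 = -52)
U(v) = 2*v*(-64 + v) (U(v) = (2*v)*(-64 + v) = 2*v*(-64 + v))
U(L(-4, 6)) - k(-60, 69) = 2*(2*6/(-8 - 4))*(-64 + 2*6/(-8 - 4)) - 1*(-52) = 2*(2*6/(-12))*(-64 + 2*6/(-12)) + 52 = 2*(2*6*(-1/12))*(-64 + 2*6*(-1/12)) + 52 = 2*(-1)*(-64 - 1) + 52 = 2*(-1)*(-65) + 52 = 130 + 52 = 182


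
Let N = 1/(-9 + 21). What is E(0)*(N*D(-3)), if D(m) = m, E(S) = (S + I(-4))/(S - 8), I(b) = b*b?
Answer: ½ ≈ 0.50000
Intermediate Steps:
I(b) = b²
N = 1/12 ≈ 0.083333
E(S) = (16 + S)/(-8 + S) (E(S) = (S + (-4)²)/(S - 8) = (S + 16)/(-8 + S) = (16 + S)/(-8 + S))
E(0)*(N*D(-3)) = ((16 + 0)/(-8 + 0))*((1/12)*(-3)) = (16/(-8))*(-¼) = -⅛*16*(-¼) = -2*(-¼) = ½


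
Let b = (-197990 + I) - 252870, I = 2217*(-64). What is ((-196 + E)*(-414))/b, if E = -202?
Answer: -41193/148187 ≈ -0.27798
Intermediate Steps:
I = -141888
b = -592748 (b = (-197990 - 141888) - 252870 = -339878 - 252870 = -592748)
((-196 + E)*(-414))/b = ((-196 - 202)*(-414))/(-592748) = -398*(-414)*(-1/592748) = 164772*(-1/592748) = -41193/148187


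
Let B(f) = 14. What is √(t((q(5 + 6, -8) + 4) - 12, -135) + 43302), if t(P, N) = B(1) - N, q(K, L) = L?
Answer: √43451 ≈ 208.45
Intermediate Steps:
t(P, N) = 14 - N
√(t((q(5 + 6, -8) + 4) - 12, -135) + 43302) = √((14 - 1*(-135)) + 43302) = √((14 + 135) + 43302) = √(149 + 43302) = √43451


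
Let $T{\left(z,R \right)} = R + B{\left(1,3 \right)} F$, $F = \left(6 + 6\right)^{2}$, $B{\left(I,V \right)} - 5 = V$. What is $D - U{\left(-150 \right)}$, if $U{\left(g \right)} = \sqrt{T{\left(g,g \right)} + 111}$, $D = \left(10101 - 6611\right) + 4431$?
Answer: $7921 - \sqrt{1113} \approx 7887.6$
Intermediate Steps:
$B{\left(I,V \right)} = 5 + V$
$F = 144$ ($F = 12^{2} = 144$)
$T{\left(z,R \right)} = 1152 + R$ ($T{\left(z,R \right)} = R + \left(5 + 3\right) 144 = R + 8 \cdot 144 = R + 1152 = 1152 + R$)
$D = 7921$ ($D = 3490 + 4431 = 7921$)
$U{\left(g \right)} = \sqrt{1263 + g}$ ($U{\left(g \right)} = \sqrt{\left(1152 + g\right) + 111} = \sqrt{1263 + g}$)
$D - U{\left(-150 \right)} = 7921 - \sqrt{1263 - 150} = 7921 - \sqrt{1113}$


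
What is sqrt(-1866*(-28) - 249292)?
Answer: 2*I*sqrt(49261) ≈ 443.9*I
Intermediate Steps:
sqrt(-1866*(-28) - 249292) = sqrt(52248 - 249292) = sqrt(-197044) = 2*I*sqrt(49261)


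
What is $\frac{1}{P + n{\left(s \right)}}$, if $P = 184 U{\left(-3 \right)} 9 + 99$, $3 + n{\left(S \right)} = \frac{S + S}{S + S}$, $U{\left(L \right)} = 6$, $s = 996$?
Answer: $\frac{1}{10033} \approx 9.9671 \cdot 10^{-5}$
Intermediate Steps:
$n{\left(S \right)} = -2$ ($n{\left(S \right)} = -3 + \frac{S + S}{S + S} = -3 + \frac{2 S}{2 S} = -3 + 2 S \frac{1}{2 S} = -3 + 1 = -2$)
$P = 10035$ ($P = 184 \cdot 6 \cdot 9 + 99 = 184 \cdot 54 + 99 = 9936 + 99 = 10035$)
$\frac{1}{P + n{\left(s \right)}} = \frac{1}{10035 - 2} = \frac{1}{10033}$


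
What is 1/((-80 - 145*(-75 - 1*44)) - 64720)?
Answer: -1/47545 ≈ -2.1033e-5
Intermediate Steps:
1/((-80 - 145*(-75 - 1*44)) - 64720) = 1/((-80 - 145*(-75 - 44)) - 64720) = 1/((-80 - 145*(-119)) - 64720) = 1/((-80 + 17255) - 64720) = 1/(17175 - 64720) = 1/(-47545) = -1/47545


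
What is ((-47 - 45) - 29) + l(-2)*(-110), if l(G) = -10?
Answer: 979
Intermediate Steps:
((-47 - 45) - 29) + l(-2)*(-110) = ((-47 - 45) - 29) - 10*(-110) = (-92 - 29) + 1100 = -121 + 1100 = 979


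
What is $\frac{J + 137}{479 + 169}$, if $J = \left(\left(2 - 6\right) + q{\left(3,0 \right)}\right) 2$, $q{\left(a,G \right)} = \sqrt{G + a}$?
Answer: $\frac{43}{216} + \frac{\sqrt{3}}{324} \approx 0.20442$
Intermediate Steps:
$J = -8 + 2 \sqrt{3}$ ($J = \left(\left(2 - 6\right) + \sqrt{0 + 3}\right) 2 = \left(\left(2 - 6\right) + \sqrt{3}\right) 2 = \left(-4 + \sqrt{3}\right) 2 = -8 + 2 \sqrt{3} \approx -4.5359$)
$\frac{J + 137}{479 + 169} = \frac{\left(-8 + 2 \sqrt{3}\right) + 137}{479 + 169} = \frac{129 + 2 \sqrt{3}}{648} = \left(129 + 2 \sqrt{3}\right) \frac{1}{648} = \frac{43}{216} + \frac{\sqrt{3}}{324}$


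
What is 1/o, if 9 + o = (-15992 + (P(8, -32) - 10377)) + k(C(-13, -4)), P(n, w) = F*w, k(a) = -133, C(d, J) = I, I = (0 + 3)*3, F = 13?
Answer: -1/26927 ≈ -3.7137e-5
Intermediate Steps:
I = 9 (I = 3*3 = 9)
C(d, J) = 9
P(n, w) = 13*w
o = -26927 (o = -9 + ((-15992 + (13*(-32) - 10377)) - 133) = -9 + ((-15992 + (-416 - 10377)) - 133) = -9 + ((-15992 - 10793) - 133) = -9 + (-26785 - 133) = -9 - 26918 = -26927)
1/o = 1/(-26927) = -1/26927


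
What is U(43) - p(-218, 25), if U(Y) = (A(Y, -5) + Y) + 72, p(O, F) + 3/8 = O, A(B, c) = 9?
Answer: 2739/8 ≈ 342.38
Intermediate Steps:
p(O, F) = -3/8 + O
U(Y) = 81 + Y (U(Y) = (9 + Y) + 72 = 81 + Y)
U(43) - p(-218, 25) = (81 + 43) - (-3/8 - 218) = 124 - 1*(-1747/8) = 124 + 1747/8 = 2739/8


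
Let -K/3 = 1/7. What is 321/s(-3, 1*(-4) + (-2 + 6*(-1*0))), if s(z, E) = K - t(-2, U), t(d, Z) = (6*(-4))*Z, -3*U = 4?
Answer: -2247/227 ≈ -9.8987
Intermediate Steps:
U = -4/3 (U = -⅓*4 = -4/3 ≈ -1.3333)
K = -3/7 ≈ -0.42857
t(d, Z) = -24*Z
s(z, E) = -227/7 (s(z, E) = -3/7 - (-24)*(-4)/3 = -3/7 - 1*32 = -3/7 - 32 = -227/7)
321/s(-3, 1*(-4) + (-2 + 6*(-1*0))) = 321/(-227/7) = 321*(-7/227) = -2247/227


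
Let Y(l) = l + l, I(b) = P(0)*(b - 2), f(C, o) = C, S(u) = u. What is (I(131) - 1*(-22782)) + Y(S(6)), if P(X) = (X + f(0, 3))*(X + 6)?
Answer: 22794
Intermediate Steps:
P(X) = X*(6 + X) (P(X) = (X + 0)*(X + 6) = X*(6 + X))
I(b) = 0 (I(b) = (0*(6 + 0))*(b - 2) = (0*6)*(-2 + b) = 0*(-2 + b) = 0)
Y(l) = 2*l
(I(131) - 1*(-22782)) + Y(S(6)) = (0 - 1*(-22782)) + 2*6 = (0 + 22782) + 12 = 22782 + 12 = 22794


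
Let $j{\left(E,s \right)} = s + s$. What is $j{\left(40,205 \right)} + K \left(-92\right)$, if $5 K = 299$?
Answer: $- \frac{25458}{5} \approx -5091.6$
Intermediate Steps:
$K = \frac{299}{5}$ ($K = \frac{1}{5} \cdot 299 = \frac{299}{5} \approx 59.8$)
$j{\left(E,s \right)} = 2 s$
$j{\left(40,205 \right)} + K \left(-92\right) = 2 \cdot 205 + \frac{299}{5} \left(-92\right) = 410 - \frac{27508}{5} = - \frac{25458}{5}$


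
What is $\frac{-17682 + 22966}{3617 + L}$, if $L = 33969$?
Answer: $\frac{2642}{18793} \approx 0.14058$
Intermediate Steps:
$\frac{-17682 + 22966}{3617 + L} = \frac{-17682 + 22966}{3617 + 33969} = \frac{5284}{37586} = 5284 \cdot \frac{1}{37586} = \frac{2642}{18793}$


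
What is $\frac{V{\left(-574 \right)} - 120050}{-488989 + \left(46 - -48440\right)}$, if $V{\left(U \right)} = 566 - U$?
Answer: $\frac{118910}{440503} \approx 0.26994$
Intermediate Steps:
$\frac{V{\left(-574 \right)} - 120050}{-488989 + \left(46 - -48440\right)} = \frac{\left(566 - -574\right) - 120050}{-488989 + \left(46 - -48440\right)} = \frac{\left(566 + 574\right) - 120050}{-488989 + \left(46 + 48440\right)} = \frac{1140 - 120050}{-488989 + 48486} = - \frac{118910}{-440503} = \left(-118910\right) \left(- \frac{1}{440503}\right) = \frac{118910}{440503}$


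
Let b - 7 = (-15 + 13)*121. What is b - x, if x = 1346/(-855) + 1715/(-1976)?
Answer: -20679041/88920 ≈ -232.56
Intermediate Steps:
b = -235 (b = 7 + (-15 + 13)*121 = 7 - 2*121 = 7 - 242 = -235)
x = -217159/88920 (x = 1346*(-1/855) + 1715*(-1/1976) = -1346/855 - 1715/1976 = -217159/88920 ≈ -2.4422)
b - x = -235 - 1*(-217159/88920) = -235 + 217159/88920 = -20679041/88920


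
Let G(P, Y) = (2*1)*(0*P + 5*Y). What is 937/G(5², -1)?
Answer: -937/10 ≈ -93.700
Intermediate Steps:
G(P, Y) = 10*Y (G(P, Y) = 2*(0 + 5*Y) = 2*(5*Y) = 10*Y)
937/G(5², -1) = 937/((10*(-1))) = 937/(-10) = 937*(-⅒) = -937/10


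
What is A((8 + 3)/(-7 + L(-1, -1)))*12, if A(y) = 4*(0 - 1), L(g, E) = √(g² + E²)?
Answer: -48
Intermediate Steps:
L(g, E) = √(E² + g²)
A(y) = -4 (A(y) = 4*(-1) = -4)
A((8 + 3)/(-7 + L(-1, -1)))*12 = -4*12 = -48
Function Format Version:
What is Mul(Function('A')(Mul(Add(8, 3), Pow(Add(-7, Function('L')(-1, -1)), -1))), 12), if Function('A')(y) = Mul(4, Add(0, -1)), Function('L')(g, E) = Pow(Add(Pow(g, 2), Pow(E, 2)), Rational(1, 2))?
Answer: -48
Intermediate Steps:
Function('L')(g, E) = Pow(Add(Pow(E, 2), Pow(g, 2)), Rational(1, 2))
Function('A')(y) = -4 (Function('A')(y) = Mul(4, -1) = -4)
Mul(Function('A')(Mul(Add(8, 3), Pow(Add(-7, Function('L')(-1, -1)), -1))), 12) = Mul(-4, 12) = -48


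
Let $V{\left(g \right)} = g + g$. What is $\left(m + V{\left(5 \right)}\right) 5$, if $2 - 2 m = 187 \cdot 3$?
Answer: $- \frac{2695}{2} \approx -1347.5$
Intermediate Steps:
$V{\left(g \right)} = 2 g$
$m = - \frac{559}{2}$ ($m = 1 - \frac{187 \cdot 3}{2} = 1 - \frac{561}{2} = - \frac{559}{2} \approx -279.5$)
$\left(m + V{\left(5 \right)}\right) 5 = \left(- \frac{559}{2} + 2 \cdot 5\right) 5 = \left(- \frac{559}{2} + 10\right) 5 = \left(- \frac{539}{2}\right) 5 = - \frac{2695}{2}$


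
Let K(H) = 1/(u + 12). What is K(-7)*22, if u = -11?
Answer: 22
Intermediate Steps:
K(H) = 1 (K(H) = 1/(-11 + 12) = 1/1 = 1)
K(-7)*22 = 1*22 = 22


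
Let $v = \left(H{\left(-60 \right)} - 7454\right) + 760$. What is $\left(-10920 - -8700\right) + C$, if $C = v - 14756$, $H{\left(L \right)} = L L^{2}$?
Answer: $-239670$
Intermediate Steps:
$H{\left(L \right)} = L^{3}$
$v = -222694$ ($v = \left(\left(-60\right)^{3} - 7454\right) + 760 = \left(-216000 - 7454\right) + 760 = -223454 + 760 = -222694$)
$C = -237450$ ($C = -222694 - 14756 = -237450$)
$\left(-10920 - -8700\right) + C = \left(-10920 - -8700\right) - 237450 = \left(-10920 + 8700\right) - 237450 = -2220 - 237450 = -239670$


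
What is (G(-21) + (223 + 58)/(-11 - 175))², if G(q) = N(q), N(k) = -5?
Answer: 1466521/34596 ≈ 42.390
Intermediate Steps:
G(q) = -5
(G(-21) + (223 + 58)/(-11 - 175))² = (-5 + (223 + 58)/(-11 - 175))² = (-5 + 281/(-186))² = (-5 + 281*(-1/186))² = (-5 - 281/186)² = (-1211/186)² = 1466521/34596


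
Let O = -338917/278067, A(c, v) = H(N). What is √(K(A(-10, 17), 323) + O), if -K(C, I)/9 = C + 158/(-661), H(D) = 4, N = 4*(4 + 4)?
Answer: I*√1184696757688510965/183802287 ≈ 5.9218*I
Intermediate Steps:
N = 32 (N = 4*8 = 32)
A(c, v) = 4
O = -338917/278067 (O = -338917*1/278067 = -338917/278067 ≈ -1.2188)
K(C, I) = 1422/661 - 9*C (K(C, I) = -9*(C + 158/(-661)) = -9*(C + 158*(-1/661)) = -9*(C - 158/661) = -9*(-158/661 + C) = 1422/661 - 9*C)
√(K(A(-10, 17), 323) + O) = √((1422/661 - 9*4) - 338917/278067) = √((1422/661 - 36) - 338917/278067) = √(-22374/661 - 338917/278067) = √(-6445495195/183802287) = I*√1184696757688510965/183802287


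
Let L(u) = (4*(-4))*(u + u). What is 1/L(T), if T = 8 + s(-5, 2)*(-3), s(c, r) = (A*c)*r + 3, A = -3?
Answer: 1/2912 ≈ 0.00034341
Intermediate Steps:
s(c, r) = 3 - 3*c*r (s(c, r) = (-3*c)*r + 3 = -3*c*r + 3 = 3 - 3*c*r)
T = -91 (T = 8 + (3 - 3*(-5)*2)*(-3) = 8 + (3 + 30)*(-3) = 8 + 33*(-3) = 8 - 99 = -91)
L(u) = -32*u
1/L(T) = 1/(-32*(-91)) = 1/2912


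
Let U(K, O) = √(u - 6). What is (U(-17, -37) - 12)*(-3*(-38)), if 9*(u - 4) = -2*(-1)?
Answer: -1368 + 152*I ≈ -1368.0 + 152.0*I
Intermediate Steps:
u = 38/9 (u = 4 + (-2*(-1))/9 = 4 + (⅑)*2 = 4 + 2/9 = 38/9 ≈ 4.2222)
U(K, O) = 4*I/3 (U(K, O) = √(38/9 - 6) = √(-16/9) = 4*I/3)
(U(-17, -37) - 12)*(-3*(-38)) = (4*I/3 - 12)*(-3*(-38)) = (-12 + 4*I/3)*114 = -1368 + 152*I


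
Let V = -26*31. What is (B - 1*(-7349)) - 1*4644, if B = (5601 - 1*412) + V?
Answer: 7088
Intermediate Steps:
V = -806
B = 4383 (B = (5601 - 1*412) - 806 = (5601 - 412) - 806 = 5189 - 806 = 4383)
(B - 1*(-7349)) - 1*4644 = (4383 - 1*(-7349)) - 1*4644 = (4383 + 7349) - 4644 = 11732 - 4644 = 7088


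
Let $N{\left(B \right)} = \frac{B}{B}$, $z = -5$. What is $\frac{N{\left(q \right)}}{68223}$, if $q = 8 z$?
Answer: $\frac{1}{68223} \approx 1.4658 \cdot 10^{-5}$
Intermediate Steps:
$q = -40$ ($q = 8 \left(-5\right) = -40$)
$N{\left(B \right)} = 1$
$\frac{N{\left(q \right)}}{68223} = 1 \cdot \frac{1}{68223} = \frac{1}{68223}$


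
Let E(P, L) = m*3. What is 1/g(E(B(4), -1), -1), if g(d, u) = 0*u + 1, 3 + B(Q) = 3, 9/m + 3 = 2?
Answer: 1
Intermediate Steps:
m = -9 (m = 9/(-3 + 2) = 9/(-1) = 9*(-1) = -9)
B(Q) = 0 (B(Q) = -3 + 3 = 0)
E(P, L) = -27 (E(P, L) = -9*3 = -27)
g(d, u) = 1 (g(d, u) = 0 + 1 = 1)
1/g(E(B(4), -1), -1) = 1/1 = 1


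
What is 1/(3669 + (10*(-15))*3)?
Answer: 1/3219 ≈ 0.00031066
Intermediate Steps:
1/(3669 + (10*(-15))*3) = 1/(3669 - 150*3) = 1/(3669 - 450) = 1/3219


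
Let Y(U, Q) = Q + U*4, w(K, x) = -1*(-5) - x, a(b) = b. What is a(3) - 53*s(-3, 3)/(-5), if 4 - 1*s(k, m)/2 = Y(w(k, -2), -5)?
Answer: -1999/5 ≈ -399.80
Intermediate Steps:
w(K, x) = 5 - x
Y(U, Q) = Q + 4*U
s(k, m) = -38 (s(k, m) = 8 - 2*(-5 + 4*(5 - 1*(-2))) = 8 - 2*(-5 + 4*(5 + 2)) = 8 - 2*(-5 + 4*7) = 8 - 2*(-5 + 28) = 8 - 2*23 = 8 - 46 = -38)
a(3) - 53*s(-3, 3)/(-5) = 3 - (-2014)/(-5) = 3 - (-2014)*(-1)/5 = 3 - 53*38/5 = 3 - 2014/5 = -1999/5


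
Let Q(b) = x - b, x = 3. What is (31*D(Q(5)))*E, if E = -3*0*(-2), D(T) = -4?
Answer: 0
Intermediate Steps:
Q(b) = 3 - b
E = 0 (E = 0*(-2) = 0)
(31*D(Q(5)))*E = (31*(-4))*0 = -124*0 = 0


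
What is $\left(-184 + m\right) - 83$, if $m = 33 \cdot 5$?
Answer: $-102$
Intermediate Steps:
$m = 165$
$\left(-184 + m\right) - 83 = \left(-184 + 165\right) - 83 = -19 - 83 = -102$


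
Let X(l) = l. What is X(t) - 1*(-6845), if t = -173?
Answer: 6672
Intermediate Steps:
X(t) - 1*(-6845) = -173 - 1*(-6845) = -173 + 6845 = 6672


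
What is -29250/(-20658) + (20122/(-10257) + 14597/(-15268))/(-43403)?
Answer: 3012484423182625/2127485423398764 ≈ 1.4160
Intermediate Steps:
-29250/(-20658) + (20122/(-10257) + 14597/(-15268))/(-43403) = -29250*(-1/20658) + (20122*(-1/10257) + 14597*(-1/15268))*(-1/43403) = 4875/3443 + (-20122/10257 - 1327/1388)*(-1/43403) = 4875/3443 - 41540375/14236716*(-1/43403) = 4875/3443 + 41540375/617916184548 = 3012484423182625/2127485423398764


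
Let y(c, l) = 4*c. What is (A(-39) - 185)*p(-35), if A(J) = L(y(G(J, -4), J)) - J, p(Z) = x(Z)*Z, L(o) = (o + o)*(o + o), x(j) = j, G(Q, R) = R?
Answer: 1075550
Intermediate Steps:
L(o) = 4*o² (L(o) = (2*o)*(2*o) = 4*o²)
p(Z) = Z² (p(Z) = Z*Z = Z²)
A(J) = 1024 - J (A(J) = 4*(4*(-4))² - J = 4*(-16)² - J = 4*256 - J = 1024 - J)
(A(-39) - 185)*p(-35) = ((1024 - 1*(-39)) - 185)*(-35)² = ((1024 + 39) - 185)*1225 = (1063 - 185)*1225 = 878*1225 = 1075550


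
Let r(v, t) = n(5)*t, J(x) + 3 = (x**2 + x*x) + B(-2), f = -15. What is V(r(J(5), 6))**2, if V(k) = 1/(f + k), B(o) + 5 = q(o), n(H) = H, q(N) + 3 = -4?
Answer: 1/225 ≈ 0.0044444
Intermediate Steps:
q(N) = -7 (q(N) = -3 - 4 = -7)
B(o) = -12 (B(o) = -5 - 7 = -12)
J(x) = -15 + 2*x**2 (J(x) = -3 + ((x**2 + x*x) - 12) = -3 + ((x**2 + x**2) - 12) = -3 + (2*x**2 - 12) = -3 + (-12 + 2*x**2) = -15 + 2*x**2)
r(v, t) = 5*t
V(k) = 1/(-15 + k)
V(r(J(5), 6))**2 = (1/(-15 + 5*6))**2 = (1/(-15 + 30))**2 = (1/15)**2 = 1/225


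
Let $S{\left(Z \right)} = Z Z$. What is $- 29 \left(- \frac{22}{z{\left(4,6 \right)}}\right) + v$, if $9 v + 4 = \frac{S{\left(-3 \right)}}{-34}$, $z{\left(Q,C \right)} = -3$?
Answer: $- \frac{65221}{306} \approx -213.14$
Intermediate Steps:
$S{\left(Z \right)} = Z^{2}$
$v = - \frac{145}{306}$ ($v = - \frac{4}{9} + \frac{\left(-3\right)^{2} \frac{1}{-34}}{9} = - \frac{4}{9} + \frac{9 \left(- \frac{1}{34}\right)}{9} = - \frac{4}{9} + \frac{1}{9} \left(- \frac{9}{34}\right) = - \frac{4}{9} - \frac{1}{34} = - \frac{145}{306} \approx -0.47386$)
$- 29 \left(- \frac{22}{z{\left(4,6 \right)}}\right) + v = - 29 \left(- \frac{22}{-3}\right) - \frac{145}{306} = - 29 \left(\left(-22\right) \left(- \frac{1}{3}\right)\right) - \frac{145}{306} = \left(-29\right) \frac{22}{3} - \frac{145}{306} = - \frac{638}{3} - \frac{145}{306} = - \frac{65221}{306}$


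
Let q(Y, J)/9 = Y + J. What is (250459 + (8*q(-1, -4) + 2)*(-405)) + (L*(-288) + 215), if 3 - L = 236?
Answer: 462768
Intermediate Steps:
q(Y, J) = 9*J + 9*Y (q(Y, J) = 9*(Y + J) = 9*(J + Y) = 9*J + 9*Y)
L = -233 (L = 3 - 1*236 = 3 - 236 = -233)
(250459 + (8*q(-1, -4) + 2)*(-405)) + (L*(-288) + 215) = (250459 + (8*(9*(-4) + 9*(-1)) + 2)*(-405)) + (-233*(-288) + 215) = (250459 + (8*(-36 - 9) + 2)*(-405)) + (67104 + 215) = (250459 + (8*(-45) + 2)*(-405)) + 67319 = (250459 + (-360 + 2)*(-405)) + 67319 = (250459 - 358*(-405)) + 67319 = (250459 + 144990) + 67319 = 395449 + 67319 = 462768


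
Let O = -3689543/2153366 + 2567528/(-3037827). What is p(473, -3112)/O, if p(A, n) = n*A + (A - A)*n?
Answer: 9629009571722887632/16737020842309 ≈ 5.7531e+5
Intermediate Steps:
p(A, n) = A*n (p(A, n) = A*n + 0*n = A*n + 0 = A*n)
O = -16737020842309/6541553375682 (O = -3689543*1/2153366 + 2567528*(-1/3037827) = -3689543/2153366 - 2567528/3037827 = -16737020842309/6541553375682 ≈ -2.5586)
p(473, -3112)/O = (473*(-3112))/(-16737020842309/6541553375682) = -1471976*(-6541553375682/16737020842309) = 9629009571722887632/16737020842309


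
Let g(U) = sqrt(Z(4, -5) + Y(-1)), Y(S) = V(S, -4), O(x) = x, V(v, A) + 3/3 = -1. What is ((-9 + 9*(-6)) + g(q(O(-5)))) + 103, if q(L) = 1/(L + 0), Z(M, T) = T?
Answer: 40 + I*sqrt(7) ≈ 40.0 + 2.6458*I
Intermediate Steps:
V(v, A) = -2 (V(v, A) = -1 - 1 = -2)
Y(S) = -2
q(L) = 1/L
g(U) = I*sqrt(7) (g(U) = sqrt(-5 - 2) = sqrt(-7) = I*sqrt(7))
((-9 + 9*(-6)) + g(q(O(-5)))) + 103 = ((-9 + 9*(-6)) + I*sqrt(7)) + 103 = ((-9 - 54) + I*sqrt(7)) + 103 = (-63 + I*sqrt(7)) + 103 = 40 + I*sqrt(7)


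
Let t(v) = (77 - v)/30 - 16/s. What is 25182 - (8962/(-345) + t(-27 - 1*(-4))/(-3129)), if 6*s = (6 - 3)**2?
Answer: 27212134478/1079505 ≈ 25208.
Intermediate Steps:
s = 3/2 (s = (6 - 3)**2/6 = (1/6)*3**2 = (1/6)*9 = 3/2 ≈ 1.5000)
t(v) = -81/10 - v/30 (t(v) = (77 - v)/30 - 16/3/2 = (77 - v)*(1/30) - 16*2/3 = (77/30 - v/30) - 32/3 = -81/10 - v/30)
25182 - (8962/(-345) + t(-27 - 1*(-4))/(-3129)) = 25182 - (8962/(-345) + (-81/10 - (-27 - 1*(-4))/30)/(-3129)) = 25182 - (8962*(-1/345) + (-81/10 - (-27 + 4)/30)*(-1/3129)) = 25182 - (-8962/345 + (-81/10 - 1/30*(-23))*(-1/3129)) = 25182 - (-8962/345 + (-81/10 + 23/30)*(-1/3129)) = 25182 - (-8962/345 - 22/3*(-1/3129)) = 25182 - (-8962/345 + 22/9387) = 25182 - 1*(-28039568/1079505) = 25182 + 28039568/1079505 = 27212134478/1079505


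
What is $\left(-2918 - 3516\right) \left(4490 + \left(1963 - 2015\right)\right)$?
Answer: $-28554092$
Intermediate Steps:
$\left(-2918 - 3516\right) \left(4490 + \left(1963 - 2015\right)\right) = - 6434 \left(4490 + \left(1963 - 2015\right)\right) = - 6434 \left(4490 - 52\right) = \left(-6434\right) 4438 = -28554092$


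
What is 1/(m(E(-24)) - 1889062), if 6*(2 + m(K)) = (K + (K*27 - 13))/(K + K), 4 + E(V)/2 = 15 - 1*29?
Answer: -432/816074627 ≈ -5.2936e-7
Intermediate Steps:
E(V) = -36 (E(V) = -8 + 2*(15 - 1*29) = -8 + 2*(15 - 29) = -8 + 2*(-14) = -8 - 28 = -36)
m(K) = -2 + (-13 + 28*K)/(12*K) (m(K) = -2 + ((K + (K*27 - 13))/(K + K))/6 = -2 + ((K + (27*K - 13))/((2*K)))/6 = -2 + ((K + (-13 + 27*K))*(1/(2*K)))/6 = -2 + ((-13 + 28*K)*(1/(2*K)))/6 = -2 + ((-13 + 28*K)/(2*K))/6 = -2 + (-13 + 28*K)/(12*K))
1/(m(E(-24)) - 1889062) = 1/((1/12)*(-13 + 4*(-36))/(-36) - 1889062) = 1/((1/12)*(-1/36)*(-13 - 144) - 1889062) = 1/((1/12)*(-1/36)*(-157) - 1889062) = 1/(157/432 - 1889062) = 1/(-816074627/432) = -432/816074627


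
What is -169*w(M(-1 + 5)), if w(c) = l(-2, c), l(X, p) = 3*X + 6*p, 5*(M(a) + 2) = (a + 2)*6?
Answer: -21294/5 ≈ -4258.8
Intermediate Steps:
M(a) = ⅖ + 6*a/5 (M(a) = -2 + ((a + 2)*6)/5 = -2 + ((2 + a)*6)/5 = -2 + (12 + 6*a)/5 = -2 + (12/5 + 6*a/5) = ⅖ + 6*a/5)
w(c) = -6 + 6*c (w(c) = 3*(-2) + 6*c = -6 + 6*c)
-169*w(M(-1 + 5)) = -169*(-6 + 6*(⅖ + 6*(-1 + 5)/5)) = -169*(-6 + 6*(⅖ + (6/5)*4)) = -169*(-6 + 6*(⅖ + 24/5)) = -169*(-6 + 6*(26/5)) = -169*(-6 + 156/5) = -169*126/5 = -21294/5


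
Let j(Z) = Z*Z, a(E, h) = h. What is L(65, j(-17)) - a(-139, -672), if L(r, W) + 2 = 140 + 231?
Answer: 1041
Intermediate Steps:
j(Z) = Z²
L(r, W) = 369 (L(r, W) = -2 + (140 + 231) = -2 + 371 = 369)
L(65, j(-17)) - a(-139, -672) = 369 - 1*(-672) = 369 + 672 = 1041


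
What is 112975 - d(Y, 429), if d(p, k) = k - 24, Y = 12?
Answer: 112570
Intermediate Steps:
d(p, k) = -24 + k
112975 - d(Y, 429) = 112975 - (-24 + 429) = 112975 - 1*405 = 112975 - 405 = 112570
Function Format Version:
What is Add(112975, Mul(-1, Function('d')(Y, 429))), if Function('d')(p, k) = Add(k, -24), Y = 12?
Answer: 112570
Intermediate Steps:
Function('d')(p, k) = Add(-24, k)
Add(112975, Mul(-1, Function('d')(Y, 429))) = Add(112975, Mul(-1, Add(-24, 429))) = Add(112975, Mul(-1, 405)) = Add(112975, -405) = 112570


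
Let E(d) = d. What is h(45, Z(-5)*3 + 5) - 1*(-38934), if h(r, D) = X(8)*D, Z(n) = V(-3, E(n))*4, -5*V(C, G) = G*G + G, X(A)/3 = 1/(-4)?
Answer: 155865/4 ≈ 38966.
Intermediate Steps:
X(A) = -¾ (X(A) = 3/(-4) = 3*(-¼) = -¾)
V(C, G) = -G/5 - G²/5 (V(C, G) = -(G*G + G)/5 = -(G² + G)/5 = -(G + G²)/5 = -G/5 - G²/5)
Z(n) = -4*n*(1 + n)/5 (Z(n) = -n*(1 + n)/5*4 = -4*n*(1 + n)/5)
h(r, D) = -3*D/4
h(45, Z(-5)*3 + 5) - 1*(-38934) = -3*(-⅘*(-5)*(1 - 5)*3 + 5)/4 - 1*(-38934) = -3*(-⅘*(-5)*(-4)*3 + 5)/4 + 38934 = -3*(-16*3 + 5)/4 + 38934 = -3*(-48 + 5)/4 + 38934 = -¾*(-43) + 38934 = 129/4 + 38934 = 155865/4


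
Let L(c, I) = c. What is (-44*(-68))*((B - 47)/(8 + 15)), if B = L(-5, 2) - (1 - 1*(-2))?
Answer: -164560/23 ≈ -7154.8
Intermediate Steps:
B = -8 (B = -5 - (1 - 1*(-2)) = -5 - (1 + 2) = -5 - 1*3 = -5 - 3 = -8)
(-44*(-68))*((B - 47)/(8 + 15)) = (-44*(-68))*((-8 - 47)/(8 + 15)) = 2992*(-55/23) = -164560/23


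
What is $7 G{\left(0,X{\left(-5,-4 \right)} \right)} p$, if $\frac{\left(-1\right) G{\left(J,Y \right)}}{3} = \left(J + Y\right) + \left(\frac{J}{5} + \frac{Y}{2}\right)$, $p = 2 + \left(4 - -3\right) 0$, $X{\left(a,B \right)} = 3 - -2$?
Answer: $-315$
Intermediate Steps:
$X{\left(a,B \right)} = 5$ ($X{\left(a,B \right)} = 3 + 2 = 5$)
$p = 2$ ($p = 2 + \left(4 + 3\right) 0 = 2 + 7 \cdot 0 = 2 + 0 = 2$)
$G{\left(J,Y \right)} = - \frac{18 J}{5} - \frac{9 Y}{2}$ ($G{\left(J,Y \right)} = - 3 \left(\left(J + Y\right) + \left(\frac{J}{5} + \frac{Y}{2}\right)\right) = - 3 \left(\left(J + Y\right) + \left(\frac{Y}{2} + \frac{J}{5}\right)\right) = - 3 \left(\frac{3 Y}{2} + \frac{6 J}{5}\right) = - \frac{18 J}{5} - \frac{9 Y}{2}$)
$7 G{\left(0,X{\left(-5,-4 \right)} \right)} p = 7 \left(\left(- \frac{18}{5}\right) 0 - \frac{45}{2}\right) 2 = 7 \left(0 - \frac{45}{2}\right) 2 = 7 \left(- \frac{45}{2}\right) 2 = \left(- \frac{315}{2}\right) 2 = -315$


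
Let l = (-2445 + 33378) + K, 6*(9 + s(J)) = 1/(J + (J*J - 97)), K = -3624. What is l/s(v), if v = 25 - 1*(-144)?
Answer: -4691631582/1546181 ≈ -3034.3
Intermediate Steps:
v = 169 (v = 25 + 144 = 169)
s(J) = -9 + 1/(6*(-97 + J + J²)) (s(J) = -9 + 1/(6*(J + (J*J - 97))) = -9 + 1/(6*(J + (J² - 97))) = -9 + 1/(6*(J + (-97 + J²))) = -9 + 1/(6*(-97 + J + J²)))
l = 27309 (l = (-2445 + 33378) - 3624 = 30933 - 3624 = 27309)
l/s(v) = 27309/(((5239/6 - 9*169 - 9*169²)/(-97 + 169 + 169²))) = 27309/(((5239/6 - 1521 - 9*28561)/(-97 + 169 + 28561))) = 27309/(((5239/6 - 1521 - 257049)/28633)) = 27309/(((1/28633)*(-1546181/6))) = 27309/(-1546181/171798) = 27309*(-171798/1546181) = -4691631582/1546181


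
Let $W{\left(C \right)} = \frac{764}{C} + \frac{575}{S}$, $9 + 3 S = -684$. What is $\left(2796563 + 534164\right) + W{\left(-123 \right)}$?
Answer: $\frac{31545233014}{9471} \approx 3.3307 \cdot 10^{6}$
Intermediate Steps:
$S = -231$ ($S = -3 + \frac{1}{3} \left(-684\right) = -3 - 228 = -231$)
$W{\left(C \right)} = - \frac{575}{231} + \frac{764}{C}$ ($W{\left(C \right)} = \frac{764}{C} + \frac{575}{-231} = \frac{764}{C} + 575 \left(- \frac{1}{231}\right) = \frac{764}{C} - \frac{575}{231} = - \frac{575}{231} + \frac{764}{C}$)
$\left(2796563 + 534164\right) + W{\left(-123 \right)} = \left(2796563 + 534164\right) + \left(- \frac{575}{231} + \frac{764}{-123}\right) = 3330727 + \left(- \frac{575}{231} + 764 \left(- \frac{1}{123}\right)\right) = 3330727 - \frac{82403}{9471} = \frac{31545233014}{9471}$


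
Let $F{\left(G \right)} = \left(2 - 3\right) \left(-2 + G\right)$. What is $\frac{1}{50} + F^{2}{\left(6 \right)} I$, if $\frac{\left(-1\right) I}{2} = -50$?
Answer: $\frac{80001}{50} \approx 1600.0$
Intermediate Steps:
$I = 100$ ($I = \left(-2\right) \left(-50\right) = 100$)
$F{\left(G \right)} = 2 - G$ ($F{\left(G \right)} = - (-2 + G) = 2 - G$)
$\frac{1}{50} + F^{2}{\left(6 \right)} I = \frac{1}{50} + \left(2 - 6\right)^{2} \cdot 100 = \frac{1}{50} + \left(-4\right)^{2} \cdot 100 = \frac{1}{50} + 16 \cdot 100 = \frac{1}{50} + 1600 = \frac{80001}{50}$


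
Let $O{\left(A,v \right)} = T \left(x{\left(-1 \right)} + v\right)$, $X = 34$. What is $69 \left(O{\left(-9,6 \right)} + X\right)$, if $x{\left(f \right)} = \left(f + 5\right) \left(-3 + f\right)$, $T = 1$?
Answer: $1656$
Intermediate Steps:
$x{\left(f \right)} = \left(-3 + f\right) \left(5 + f\right)$ ($x{\left(f \right)} = \left(5 + f\right) \left(-3 + f\right) = \left(-3 + f\right) \left(5 + f\right)$)
$O{\left(A,v \right)} = -16 + v$ ($O{\left(A,v \right)} = 1 \left(\left(-15 + \left(-1\right)^{2} + 2 \left(-1\right)\right) + v\right) = 1 \left(\left(-15 + 1 - 2\right) + v\right) = 1 \left(-16 + v\right) = -16 + v$)
$69 \left(O{\left(-9,6 \right)} + X\right) = 69 \left(\left(-16 + 6\right) + 34\right) = 69 \left(-10 + 34\right) = 69 \cdot 24 = 1656$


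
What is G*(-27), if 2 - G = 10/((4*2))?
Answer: -81/4 ≈ -20.250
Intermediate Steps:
G = ¾ (G = 2 - 10/(4*2) = 2 - 10/8 = 2 - 1*5/4 = 2 - 5/4 = ¾ ≈ 0.75000)
G*(-27) = (¾)*(-27) = -81/4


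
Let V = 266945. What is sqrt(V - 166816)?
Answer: sqrt(100129) ≈ 316.43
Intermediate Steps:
sqrt(V - 166816) = sqrt(266945 - 166816) = sqrt(100129)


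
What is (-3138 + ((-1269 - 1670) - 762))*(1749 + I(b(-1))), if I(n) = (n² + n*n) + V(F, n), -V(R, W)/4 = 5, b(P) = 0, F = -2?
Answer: -11824631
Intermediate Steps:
V(R, W) = -20 (V(R, W) = -4*5 = -20)
I(n) = -20 + 2*n² (I(n) = (n² + n*n) - 20 = (n² + n²) - 20 = 2*n² - 20 = -20 + 2*n²)
(-3138 + ((-1269 - 1670) - 762))*(1749 + I(b(-1))) = (-3138 + ((-1269 - 1670) - 762))*(1749 + (-20 + 2*0²)) = (-3138 + (-2939 - 762))*(1749 + (-20 + 2*0)) = (-3138 - 3701)*(1749 + (-20 + 0)) = -6839*(1749 - 20) = -6839*1729 = -11824631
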